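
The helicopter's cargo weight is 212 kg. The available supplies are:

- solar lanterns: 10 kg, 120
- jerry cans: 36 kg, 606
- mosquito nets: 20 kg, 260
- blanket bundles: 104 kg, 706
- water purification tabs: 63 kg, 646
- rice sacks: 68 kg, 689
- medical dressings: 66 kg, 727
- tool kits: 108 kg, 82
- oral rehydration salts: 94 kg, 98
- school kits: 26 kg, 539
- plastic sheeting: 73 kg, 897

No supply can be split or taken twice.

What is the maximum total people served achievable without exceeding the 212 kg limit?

2889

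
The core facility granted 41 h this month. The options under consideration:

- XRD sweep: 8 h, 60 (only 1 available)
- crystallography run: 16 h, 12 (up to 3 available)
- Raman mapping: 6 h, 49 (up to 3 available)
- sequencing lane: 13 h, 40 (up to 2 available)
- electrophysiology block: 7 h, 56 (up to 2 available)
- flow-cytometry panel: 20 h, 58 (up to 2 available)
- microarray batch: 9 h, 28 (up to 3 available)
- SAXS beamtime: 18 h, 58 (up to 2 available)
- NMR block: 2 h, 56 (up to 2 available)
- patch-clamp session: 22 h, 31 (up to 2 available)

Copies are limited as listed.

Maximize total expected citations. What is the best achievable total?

By expected citations per h: NMR block 28.00, Raman mapping 8.17, electrophysiology block 8.00 lead.
Taking the top-ratio experiments first gives 3×Raman mapping + 2×electrophysiology block + 2×NMR block for 371 (36 h).
Dropping Raman mapping frees 6 h; slotting in XRD sweep (8 h) lifts the total to 382 at 38 h.
Nothing else within 41 h beats 382.

382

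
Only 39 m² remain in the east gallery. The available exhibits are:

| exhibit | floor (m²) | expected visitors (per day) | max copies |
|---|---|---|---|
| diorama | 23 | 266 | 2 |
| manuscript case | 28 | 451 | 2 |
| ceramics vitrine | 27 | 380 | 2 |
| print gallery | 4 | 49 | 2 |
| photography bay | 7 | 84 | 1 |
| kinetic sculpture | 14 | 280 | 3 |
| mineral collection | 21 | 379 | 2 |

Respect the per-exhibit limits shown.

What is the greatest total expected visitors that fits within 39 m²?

708

Greedy by ratio would take 2×print gallery + 2×kinetic sculpture: 36 m² used, total 658.
Dropping print gallery and kinetic sculpture frees 18 m²; slotting in mineral collection (21 m²) lifts the total to 708 at 39 m².
That's the maximum — no swap from here does better than 708.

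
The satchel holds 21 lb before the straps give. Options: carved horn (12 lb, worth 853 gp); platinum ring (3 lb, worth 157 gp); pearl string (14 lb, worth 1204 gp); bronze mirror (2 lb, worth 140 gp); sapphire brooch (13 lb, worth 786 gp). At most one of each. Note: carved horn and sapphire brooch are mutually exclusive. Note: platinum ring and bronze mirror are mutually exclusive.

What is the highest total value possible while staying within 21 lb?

Best packing: platinum ring + pearl string — 17 lb, 1361 total.
An exhaustive check of the 32 subsets confirms 1361.

1361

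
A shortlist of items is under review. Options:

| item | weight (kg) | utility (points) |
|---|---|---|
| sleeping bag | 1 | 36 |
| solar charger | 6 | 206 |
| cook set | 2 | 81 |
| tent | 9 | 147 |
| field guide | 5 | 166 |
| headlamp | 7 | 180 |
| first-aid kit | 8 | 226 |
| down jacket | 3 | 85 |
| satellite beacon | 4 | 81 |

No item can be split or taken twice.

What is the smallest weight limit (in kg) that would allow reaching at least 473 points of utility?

Look for the lowest-weight combination reaching 473.
sleeping bag + solar charger + cook set + field guide reaches 489 using 14 kg.
No combination under 14 kg hits 473.

14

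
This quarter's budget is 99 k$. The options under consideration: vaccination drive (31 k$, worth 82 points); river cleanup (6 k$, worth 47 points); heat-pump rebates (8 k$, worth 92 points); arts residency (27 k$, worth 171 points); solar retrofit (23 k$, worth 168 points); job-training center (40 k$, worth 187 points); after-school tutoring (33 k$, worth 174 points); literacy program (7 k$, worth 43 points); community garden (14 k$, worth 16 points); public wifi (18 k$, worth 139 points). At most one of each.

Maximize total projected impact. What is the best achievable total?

The ratio heuristic lands on river cleanup + heat-pump rebates + arts residency + solar retrofit + literacy program + public wifi (660) but leaves 10 k$ idle.
Replace solar retrofit with after-school tutoring: the trade gains 6 net, giving 666 at 99 k$.

666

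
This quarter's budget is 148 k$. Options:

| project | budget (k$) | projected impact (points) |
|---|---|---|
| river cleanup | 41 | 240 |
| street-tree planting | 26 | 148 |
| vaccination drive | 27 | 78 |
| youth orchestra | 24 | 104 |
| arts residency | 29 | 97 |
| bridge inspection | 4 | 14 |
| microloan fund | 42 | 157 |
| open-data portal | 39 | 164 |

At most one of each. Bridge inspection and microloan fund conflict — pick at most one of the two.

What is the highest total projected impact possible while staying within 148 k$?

709

Taking the top-ratio projects first gives river cleanup + street-tree planting + youth orchestra + bridge inspection + open-data portal for 670 (134 k$).
The 28 k$ tied up in youth orchestra and bridge inspection is better spent on microloan fund — total rises to 709 (148 k$).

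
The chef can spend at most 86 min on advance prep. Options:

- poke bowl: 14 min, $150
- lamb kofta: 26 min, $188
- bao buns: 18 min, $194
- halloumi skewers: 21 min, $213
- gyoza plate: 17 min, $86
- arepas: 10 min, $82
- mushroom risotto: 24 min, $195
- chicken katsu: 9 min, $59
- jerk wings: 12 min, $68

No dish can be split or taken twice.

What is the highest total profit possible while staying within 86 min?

Greedy by ratio would take poke bowl + bao buns + halloumi skewers + arepas + chicken katsu + jerk wings: 84 min used, total 766.
Dropping arepas and jerk wings frees 22 min; slotting in mushroom risotto (24 min) lifts the total to 811 at 86 min.

811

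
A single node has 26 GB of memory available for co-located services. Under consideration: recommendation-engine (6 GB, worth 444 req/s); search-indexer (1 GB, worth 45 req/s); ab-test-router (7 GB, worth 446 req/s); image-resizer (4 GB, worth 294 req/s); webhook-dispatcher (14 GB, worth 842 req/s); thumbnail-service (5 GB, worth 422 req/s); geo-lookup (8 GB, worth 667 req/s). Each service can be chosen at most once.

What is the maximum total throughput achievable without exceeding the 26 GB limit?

Taking the top-ratio services first gives recommendation-engine + search-indexer + image-resizer + thumbnail-service + geo-lookup for 1872 (24 GB).
The 5 GB tied up in search-indexer and image-resizer is better spent on ab-test-router — total rises to 1979 (26 GB).
Runner-up recommendation-engine + search-indexer + ab-test-router + image-resizer + geo-lookup tops out at 1896.

1979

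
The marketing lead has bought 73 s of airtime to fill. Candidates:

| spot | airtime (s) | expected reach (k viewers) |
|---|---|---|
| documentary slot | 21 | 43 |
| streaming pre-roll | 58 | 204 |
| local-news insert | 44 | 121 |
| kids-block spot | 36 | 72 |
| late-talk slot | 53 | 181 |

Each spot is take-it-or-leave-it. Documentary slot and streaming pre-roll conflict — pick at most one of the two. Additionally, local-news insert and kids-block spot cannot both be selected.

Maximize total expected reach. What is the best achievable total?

Density check — streaming pre-roll 3.52, late-talk slot 3.42, local-news insert 2.75, documentary slot 2.05 are the best per s.
Streaming pre-roll uses 58 of the 73 s and totals 204.
That's the maximum — no feasible swap from here does better than 204.

204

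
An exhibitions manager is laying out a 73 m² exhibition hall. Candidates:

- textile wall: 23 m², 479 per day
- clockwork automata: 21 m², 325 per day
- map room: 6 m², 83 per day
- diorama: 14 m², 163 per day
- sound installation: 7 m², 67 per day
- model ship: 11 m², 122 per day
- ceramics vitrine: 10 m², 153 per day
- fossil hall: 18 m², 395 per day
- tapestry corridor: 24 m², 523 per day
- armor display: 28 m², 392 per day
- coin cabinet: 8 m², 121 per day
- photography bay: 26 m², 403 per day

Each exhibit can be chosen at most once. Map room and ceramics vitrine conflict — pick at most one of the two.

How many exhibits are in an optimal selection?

The maximum expected visitors within 73 m² is 1518.
For example textile wall + fossil hall + tapestry corridor + coin cabinet achieves it, using 73 m².
Every optimal selection uses 4 exhibits.

4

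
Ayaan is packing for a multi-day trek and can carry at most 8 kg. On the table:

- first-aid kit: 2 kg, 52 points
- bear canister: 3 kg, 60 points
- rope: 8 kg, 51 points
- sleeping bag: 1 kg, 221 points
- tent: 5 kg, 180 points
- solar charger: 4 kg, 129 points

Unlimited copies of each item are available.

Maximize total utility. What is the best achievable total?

1768

Ranking by ratio (utility/kg): sleeping bag 221.00, tent 36.00, solar charger 32.25, first-aid kit 26.00.
8×sleeping bag uses 8 of the 8 kg and totals 1768.
Every other selection either busts 8 kg or fails to beat 1768.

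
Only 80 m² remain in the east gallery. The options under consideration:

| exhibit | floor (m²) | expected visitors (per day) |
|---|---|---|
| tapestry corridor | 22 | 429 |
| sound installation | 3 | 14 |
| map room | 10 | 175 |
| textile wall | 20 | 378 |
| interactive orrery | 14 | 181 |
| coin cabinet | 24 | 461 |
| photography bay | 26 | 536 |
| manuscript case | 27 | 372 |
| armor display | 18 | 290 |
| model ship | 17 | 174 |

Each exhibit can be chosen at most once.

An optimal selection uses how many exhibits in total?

4

Optimal total is 1550.
For example map room + textile wall + coin cabinet + photography bay achieves it, using 80 m².
All optima have 4 exhibits.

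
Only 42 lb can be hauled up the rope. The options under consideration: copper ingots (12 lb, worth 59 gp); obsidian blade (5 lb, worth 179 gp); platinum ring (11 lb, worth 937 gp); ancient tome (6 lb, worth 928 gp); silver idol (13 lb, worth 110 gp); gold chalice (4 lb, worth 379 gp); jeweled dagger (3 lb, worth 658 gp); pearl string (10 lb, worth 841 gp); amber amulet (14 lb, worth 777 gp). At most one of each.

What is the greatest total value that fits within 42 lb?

3922

Best packing: obsidian blade + platinum ring + ancient tome + gold chalice + jeweled dagger + pearl string — 39 lb, 3922 total.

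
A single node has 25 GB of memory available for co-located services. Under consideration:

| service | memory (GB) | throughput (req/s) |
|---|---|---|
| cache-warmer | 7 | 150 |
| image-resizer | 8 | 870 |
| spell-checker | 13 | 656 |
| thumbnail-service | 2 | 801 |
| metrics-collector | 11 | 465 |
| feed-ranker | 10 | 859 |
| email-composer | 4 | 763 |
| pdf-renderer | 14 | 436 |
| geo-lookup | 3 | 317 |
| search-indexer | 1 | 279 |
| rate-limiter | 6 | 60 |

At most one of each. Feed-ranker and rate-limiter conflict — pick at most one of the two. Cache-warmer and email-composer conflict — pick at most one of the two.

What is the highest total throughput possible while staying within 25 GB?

Density check — thumbnail-service 400.50, search-indexer 279.00, email-composer 190.75, image-resizer 108.75 are the best per GB.
Image-resizer + thumbnail-service + feed-ranker + email-composer + search-indexer uses 25 of the 25 GB and totals 3572.
Runner-up image-resizer + thumbnail-service + feed-ranker + email-composer tops out at 3293.

3572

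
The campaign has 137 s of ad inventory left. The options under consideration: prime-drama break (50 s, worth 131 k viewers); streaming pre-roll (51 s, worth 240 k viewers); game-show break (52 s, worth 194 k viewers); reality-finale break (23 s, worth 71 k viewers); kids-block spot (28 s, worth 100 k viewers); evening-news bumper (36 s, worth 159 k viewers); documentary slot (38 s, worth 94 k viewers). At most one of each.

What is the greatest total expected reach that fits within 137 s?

Ranking by ratio (expected reach/s): streaming pre-roll 4.71, evening-news bumper 4.42, game-show break 3.73.
Greedy by ratio would take streaming pre-roll + kids-block spot + evening-news bumper: 115 s used, total 499.
The 36 s tied up in evening-news bumper is better spent on game-show break — total rises to 534 (131 s).
That's the maximum — no swap from here does better than 534.

534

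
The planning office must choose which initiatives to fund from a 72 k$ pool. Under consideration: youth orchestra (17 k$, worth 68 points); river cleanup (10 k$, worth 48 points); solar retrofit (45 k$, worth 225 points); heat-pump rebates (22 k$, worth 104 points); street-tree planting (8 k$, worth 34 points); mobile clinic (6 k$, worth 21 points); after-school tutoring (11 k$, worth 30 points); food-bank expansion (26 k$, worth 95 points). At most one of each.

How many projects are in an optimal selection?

The maximum projected impact within 72 k$ is 341.
One optimal bundle: youth orchestra + river cleanup + solar retrofit (72 k$).
Every optimal selection uses 3 projects.

3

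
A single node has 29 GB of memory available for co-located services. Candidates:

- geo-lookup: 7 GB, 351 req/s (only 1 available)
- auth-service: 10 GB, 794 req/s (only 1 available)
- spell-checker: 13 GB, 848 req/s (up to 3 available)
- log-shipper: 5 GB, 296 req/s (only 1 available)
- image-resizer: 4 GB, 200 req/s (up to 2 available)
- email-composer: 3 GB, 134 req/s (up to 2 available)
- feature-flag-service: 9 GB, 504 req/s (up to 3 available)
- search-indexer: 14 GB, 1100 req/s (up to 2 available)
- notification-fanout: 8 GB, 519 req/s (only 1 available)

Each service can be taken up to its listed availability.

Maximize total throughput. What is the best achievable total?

2200

Greedy by ratio would take auth-service + log-shipper + search-indexer: 29 GB used, total 2190.
Dropping auth-service and log-shipper frees 15 GB; slotting in search-indexer (14 GB) lifts the total to 2200 at 28 GB.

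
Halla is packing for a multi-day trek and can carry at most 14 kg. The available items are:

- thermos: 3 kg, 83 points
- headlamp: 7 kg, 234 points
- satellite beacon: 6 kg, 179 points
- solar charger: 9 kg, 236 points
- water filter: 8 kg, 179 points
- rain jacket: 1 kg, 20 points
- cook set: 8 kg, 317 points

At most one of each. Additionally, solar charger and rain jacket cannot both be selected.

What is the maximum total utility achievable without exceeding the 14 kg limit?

496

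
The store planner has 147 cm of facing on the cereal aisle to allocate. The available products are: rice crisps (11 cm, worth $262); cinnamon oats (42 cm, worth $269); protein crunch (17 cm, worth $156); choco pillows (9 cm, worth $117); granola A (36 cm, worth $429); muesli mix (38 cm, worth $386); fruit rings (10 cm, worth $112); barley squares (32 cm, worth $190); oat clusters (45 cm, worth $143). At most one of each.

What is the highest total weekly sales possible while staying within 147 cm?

1575

By weekly sales per cm: rice crisps 23.82, choco pillows 13.00, granola A 11.92, fruit rings 11.20 lead.
A density-first pass picks rice crisps + protein crunch + choco pillows + granola A + muesli mix + fruit rings — 1462 at 121 cm.
Replace protein crunch with cinnamon oats: the trade gains 113 net, giving 1575 at 146 cm.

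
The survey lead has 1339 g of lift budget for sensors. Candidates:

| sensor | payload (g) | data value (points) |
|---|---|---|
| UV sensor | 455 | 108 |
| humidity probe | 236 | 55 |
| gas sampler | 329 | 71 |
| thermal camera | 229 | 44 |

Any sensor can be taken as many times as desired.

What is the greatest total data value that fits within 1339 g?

291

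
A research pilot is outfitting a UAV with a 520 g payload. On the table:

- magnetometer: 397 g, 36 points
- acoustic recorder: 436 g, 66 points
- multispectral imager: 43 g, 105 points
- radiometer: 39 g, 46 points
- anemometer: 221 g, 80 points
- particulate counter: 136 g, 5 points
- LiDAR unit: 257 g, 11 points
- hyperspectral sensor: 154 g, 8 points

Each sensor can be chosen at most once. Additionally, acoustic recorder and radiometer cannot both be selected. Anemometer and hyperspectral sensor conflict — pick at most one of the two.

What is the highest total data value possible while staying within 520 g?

236

Multispectral imager + radiometer + anemometer + particulate counter uses 439 of the 520 g and totals 236.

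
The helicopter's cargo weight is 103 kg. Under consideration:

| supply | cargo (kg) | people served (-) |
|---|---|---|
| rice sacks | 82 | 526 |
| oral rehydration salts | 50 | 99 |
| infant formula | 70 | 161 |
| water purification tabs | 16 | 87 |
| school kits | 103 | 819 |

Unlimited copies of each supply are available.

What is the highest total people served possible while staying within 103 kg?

Best packing: school kits — 103 kg, 819 total.
Nothing else within 103 kg beats 819.

819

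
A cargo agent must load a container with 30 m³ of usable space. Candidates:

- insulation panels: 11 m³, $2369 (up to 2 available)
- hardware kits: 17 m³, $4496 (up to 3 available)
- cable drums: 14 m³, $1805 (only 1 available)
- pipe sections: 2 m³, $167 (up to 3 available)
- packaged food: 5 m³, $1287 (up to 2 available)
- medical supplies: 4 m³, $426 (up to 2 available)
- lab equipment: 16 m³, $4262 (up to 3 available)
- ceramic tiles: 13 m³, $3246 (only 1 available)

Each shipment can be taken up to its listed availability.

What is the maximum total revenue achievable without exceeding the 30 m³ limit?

7742

Taking the top-ratio shipments first gives 2×packaged food + medical supplies + lab equipment for 7262 (30 m³).
Reworking the packing: hardware kits + ceramic tiles uses 30 m³ and improves the total to 7742.
Every other selection either busts 30 m³ or exceeds an availability limit or fails to beat 7742.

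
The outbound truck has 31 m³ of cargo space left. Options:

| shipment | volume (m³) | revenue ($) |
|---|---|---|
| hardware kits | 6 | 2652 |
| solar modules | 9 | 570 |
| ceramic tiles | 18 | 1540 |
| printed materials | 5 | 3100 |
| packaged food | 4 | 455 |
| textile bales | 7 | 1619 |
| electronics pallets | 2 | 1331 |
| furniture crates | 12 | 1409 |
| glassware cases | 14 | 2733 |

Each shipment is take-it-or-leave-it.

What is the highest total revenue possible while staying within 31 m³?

Ranking by ratio (revenue/m³): electronics pallets 665.50, printed materials 620.00, hardware kits 442.00.
Greedy by ratio would take hardware kits + printed materials + packaged food + textile bales + electronics pallets: 24 m³ used, total 9157.
Dropping textile bales frees 7 m³; slotting in glassware cases (14 m³) lifts the total to 10271 at 31 m³.
Next best is hardware kits + printed materials + electronics pallets + glassware cases at 9816 (27 m³) — short by 455.

10271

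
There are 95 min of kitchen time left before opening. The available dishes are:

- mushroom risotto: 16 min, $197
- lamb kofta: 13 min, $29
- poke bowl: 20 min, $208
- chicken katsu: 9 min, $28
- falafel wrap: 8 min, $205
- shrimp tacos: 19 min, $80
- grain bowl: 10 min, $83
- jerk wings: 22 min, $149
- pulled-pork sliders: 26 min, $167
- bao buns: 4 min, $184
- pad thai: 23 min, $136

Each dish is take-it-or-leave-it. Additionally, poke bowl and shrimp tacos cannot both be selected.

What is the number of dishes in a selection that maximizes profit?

6

The maximum profit within 95 min is 1079.
For example mushroom risotto + poke bowl + falafel wrap + jerk wings + bao buns + pad thai achieves it, using 93 min.
Any selection reaching 1079 contains exactly 6 dishes.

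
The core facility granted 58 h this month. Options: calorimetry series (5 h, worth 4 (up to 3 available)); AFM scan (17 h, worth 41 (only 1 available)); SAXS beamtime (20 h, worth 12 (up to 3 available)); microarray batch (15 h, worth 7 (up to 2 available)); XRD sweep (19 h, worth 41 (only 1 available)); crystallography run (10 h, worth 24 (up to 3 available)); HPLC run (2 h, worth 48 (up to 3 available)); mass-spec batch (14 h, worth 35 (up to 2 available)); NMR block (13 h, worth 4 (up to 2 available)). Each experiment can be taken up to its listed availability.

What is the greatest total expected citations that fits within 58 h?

Density check — HPLC run 24.00, mass-spec batch 2.50, AFM scan 2.41, crystallography run 2.40 are the best per h.
Taking the top-ratio experiments first gives calorimetry series + AFM scan + 3×HPLC run + 2×mass-spec batch for 259 (56 h).
Dropping calorimetry series and mass-spec batch frees 19 h; slotting in 2×crystallography run (20 h) lifts the total to 268 at 57 h.
Nothing else within 58 h beats 268.

268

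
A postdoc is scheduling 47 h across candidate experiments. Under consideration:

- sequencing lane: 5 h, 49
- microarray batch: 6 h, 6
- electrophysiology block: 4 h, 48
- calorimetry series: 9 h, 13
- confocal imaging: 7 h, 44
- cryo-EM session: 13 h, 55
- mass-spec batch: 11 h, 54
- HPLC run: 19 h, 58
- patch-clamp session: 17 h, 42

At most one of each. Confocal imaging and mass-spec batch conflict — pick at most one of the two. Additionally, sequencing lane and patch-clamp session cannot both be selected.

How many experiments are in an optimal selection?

Optimal total is 219.
For example sequencing lane + electrophysiology block + calorimetry series + cryo-EM session + mass-spec batch achieves it, using 42 h.
Any selection reaching 219 contains exactly 5 experiments.

5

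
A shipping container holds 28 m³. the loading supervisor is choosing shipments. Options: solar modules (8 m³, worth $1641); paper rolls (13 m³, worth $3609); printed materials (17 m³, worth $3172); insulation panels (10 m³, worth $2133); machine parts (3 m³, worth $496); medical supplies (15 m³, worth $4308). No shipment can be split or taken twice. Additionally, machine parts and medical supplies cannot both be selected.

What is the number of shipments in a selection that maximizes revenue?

2

Best achievable revenue is 7917.
paper rolls + medical supplies hits 7917 at 28 m³.
Any selection reaching 7917 contains exactly 2 shipments.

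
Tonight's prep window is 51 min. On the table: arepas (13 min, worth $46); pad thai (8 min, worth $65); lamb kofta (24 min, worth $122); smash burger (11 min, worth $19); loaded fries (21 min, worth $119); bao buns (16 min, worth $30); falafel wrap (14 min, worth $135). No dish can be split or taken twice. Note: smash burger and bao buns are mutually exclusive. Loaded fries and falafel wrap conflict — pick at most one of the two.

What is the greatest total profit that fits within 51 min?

Pad thai + lamb kofta + falafel wrap uses 46 of the 51 min and totals 322.

322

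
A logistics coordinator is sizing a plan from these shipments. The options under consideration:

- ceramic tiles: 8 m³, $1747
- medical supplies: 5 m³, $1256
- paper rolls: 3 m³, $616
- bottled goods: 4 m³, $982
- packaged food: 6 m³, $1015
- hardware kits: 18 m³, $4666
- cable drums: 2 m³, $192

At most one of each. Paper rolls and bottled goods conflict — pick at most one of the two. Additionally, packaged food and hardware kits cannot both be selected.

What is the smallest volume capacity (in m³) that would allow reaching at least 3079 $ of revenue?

Minimise m³ subject to total revenue ≥ 3079.
medical supplies + bottled goods + packaged food reaches 3253 using 15 m³.
Below 15 m³ the best achievable stays under 3079.

15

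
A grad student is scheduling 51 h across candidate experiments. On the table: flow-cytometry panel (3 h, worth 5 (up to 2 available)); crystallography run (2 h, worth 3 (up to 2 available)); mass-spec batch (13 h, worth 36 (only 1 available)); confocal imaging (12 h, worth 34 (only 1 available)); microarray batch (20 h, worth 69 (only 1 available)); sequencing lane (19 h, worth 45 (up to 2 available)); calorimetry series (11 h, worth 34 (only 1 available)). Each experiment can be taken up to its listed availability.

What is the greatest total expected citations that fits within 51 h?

Density check — microarray batch 3.45, calorimetry series 3.09, confocal imaging 2.83 are the best per h.
2×flow-cytometry panel + crystallography run + confocal imaging + microarray batch + calorimetry series uses 51 of the 51 h and totals 150.
That's the maximum — no swap from here does better than 150.

150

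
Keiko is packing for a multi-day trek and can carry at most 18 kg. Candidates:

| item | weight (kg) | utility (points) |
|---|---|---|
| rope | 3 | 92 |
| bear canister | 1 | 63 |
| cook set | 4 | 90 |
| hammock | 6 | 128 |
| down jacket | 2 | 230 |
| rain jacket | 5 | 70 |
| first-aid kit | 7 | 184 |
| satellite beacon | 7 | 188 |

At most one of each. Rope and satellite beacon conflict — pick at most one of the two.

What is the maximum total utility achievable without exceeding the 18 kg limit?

665

Taking bear canister + down jacket + first-aid kit + satellite beacon: 17 kg used, 665 in utility.
Runner-up rope + bear canister + cook set + down jacket + first-aid kit tops out at 659.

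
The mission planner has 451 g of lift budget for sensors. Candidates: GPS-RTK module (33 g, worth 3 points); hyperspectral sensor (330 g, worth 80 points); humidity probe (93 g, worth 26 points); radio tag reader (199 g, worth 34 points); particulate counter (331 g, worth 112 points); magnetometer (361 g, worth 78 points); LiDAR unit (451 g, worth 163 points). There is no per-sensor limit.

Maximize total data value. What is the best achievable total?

Taking LiDAR unit: 451 g used, 163 in data value.

163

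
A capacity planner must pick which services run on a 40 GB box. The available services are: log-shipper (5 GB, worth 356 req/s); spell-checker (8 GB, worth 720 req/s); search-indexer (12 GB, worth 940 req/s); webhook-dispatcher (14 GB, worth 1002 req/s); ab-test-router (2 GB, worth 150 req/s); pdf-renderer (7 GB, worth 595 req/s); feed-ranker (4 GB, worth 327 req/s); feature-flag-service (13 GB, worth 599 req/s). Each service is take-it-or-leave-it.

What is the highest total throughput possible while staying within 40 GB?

3150

By throughput per GB: spell-checker 90.00, pdf-renderer 85.00, feed-ranker 81.75 lead.
The ratio heuristic lands on log-shipper + spell-checker + search-indexer + ab-test-router + pdf-renderer + feed-ranker (3088) but leaves 2 GB idle.
Dropping search-indexer frees 12 GB; slotting in webhook-dispatcher (14 GB) lifts the total to 3150 at 40 GB.
The closest alternative, spell-checker + search-indexer + webhook-dispatcher + ab-test-router + feed-ranker, reaches only 3139.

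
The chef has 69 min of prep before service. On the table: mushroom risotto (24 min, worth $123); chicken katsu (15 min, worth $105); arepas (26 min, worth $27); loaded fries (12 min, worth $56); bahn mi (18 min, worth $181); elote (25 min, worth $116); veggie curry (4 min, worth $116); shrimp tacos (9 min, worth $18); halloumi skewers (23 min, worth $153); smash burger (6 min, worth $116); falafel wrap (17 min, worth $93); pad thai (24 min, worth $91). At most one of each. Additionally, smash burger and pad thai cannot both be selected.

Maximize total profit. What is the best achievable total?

By profit per min: veggie curry 29.00, smash burger 19.33, bahn mi 10.06 lead.
Taking chicken katsu + bahn mi + veggie curry + halloumi skewers + smash burger: 66 min used, 671 in profit.
Runner-up bahn mi + veggie curry + halloumi skewers + smash burger + falafel wrap tops out at 659.

671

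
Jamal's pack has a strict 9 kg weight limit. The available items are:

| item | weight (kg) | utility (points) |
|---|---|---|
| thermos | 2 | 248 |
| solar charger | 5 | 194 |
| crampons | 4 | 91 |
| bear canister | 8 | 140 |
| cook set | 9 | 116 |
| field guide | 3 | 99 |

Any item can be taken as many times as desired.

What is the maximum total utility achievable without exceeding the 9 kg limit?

4×thermos uses 8 of the 9 kg and totals 992.

992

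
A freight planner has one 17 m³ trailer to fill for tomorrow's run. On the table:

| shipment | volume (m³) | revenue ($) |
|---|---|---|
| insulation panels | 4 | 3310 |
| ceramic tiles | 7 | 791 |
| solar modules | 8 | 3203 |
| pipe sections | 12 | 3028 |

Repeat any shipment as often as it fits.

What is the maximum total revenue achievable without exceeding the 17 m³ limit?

13240

Density check — insulation panels 827.50, solar modules 400.38, pipe sections 252.33, ceramic tiles 113.00 are the best per m³.
Best packing: 4×insulation panels — 16 m³, 13240 total.
Nothing else within 17 m³ beats 13240.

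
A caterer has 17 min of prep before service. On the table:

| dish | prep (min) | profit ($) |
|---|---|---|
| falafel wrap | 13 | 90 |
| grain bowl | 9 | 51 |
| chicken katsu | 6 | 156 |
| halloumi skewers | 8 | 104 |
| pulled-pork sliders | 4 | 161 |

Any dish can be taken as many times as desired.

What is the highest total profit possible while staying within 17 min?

By profit per min: pulled-pork sliders 40.25, chicken katsu 26.00, halloumi skewers 13.00, falafel wrap 6.92 lead.
The ratio ordering already packs tightly: 4×pulled-pork sliders, 16 min, 644.
No other feasible combination exceeds 644.

644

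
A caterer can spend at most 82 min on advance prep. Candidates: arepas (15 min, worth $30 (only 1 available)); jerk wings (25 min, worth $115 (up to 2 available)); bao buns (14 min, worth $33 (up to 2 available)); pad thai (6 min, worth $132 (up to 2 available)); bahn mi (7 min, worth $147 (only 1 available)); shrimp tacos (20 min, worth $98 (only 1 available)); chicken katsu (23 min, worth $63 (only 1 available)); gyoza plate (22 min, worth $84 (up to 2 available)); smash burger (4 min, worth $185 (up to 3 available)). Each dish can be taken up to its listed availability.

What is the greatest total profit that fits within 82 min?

1196

A density-first pass picks jerk wings + 2×pad thai + bahn mi + shrimp tacos + 3×smash burger — 1179 at 76 min.
The 20 min tied up in shrimp tacos is better spent on jerk wings — total rises to 1196 (81 min).
Nothing else within 82 min beats 1196.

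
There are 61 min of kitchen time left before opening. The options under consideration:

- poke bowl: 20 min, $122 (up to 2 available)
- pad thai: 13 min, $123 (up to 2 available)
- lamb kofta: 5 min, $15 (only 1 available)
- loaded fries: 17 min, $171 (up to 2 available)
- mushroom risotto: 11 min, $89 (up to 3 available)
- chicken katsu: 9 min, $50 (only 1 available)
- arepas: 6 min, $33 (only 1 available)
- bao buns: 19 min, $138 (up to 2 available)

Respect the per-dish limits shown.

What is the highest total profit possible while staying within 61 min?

588

2×pad thai + 2×loaded fries uses 60 of the 61 min and totals 588.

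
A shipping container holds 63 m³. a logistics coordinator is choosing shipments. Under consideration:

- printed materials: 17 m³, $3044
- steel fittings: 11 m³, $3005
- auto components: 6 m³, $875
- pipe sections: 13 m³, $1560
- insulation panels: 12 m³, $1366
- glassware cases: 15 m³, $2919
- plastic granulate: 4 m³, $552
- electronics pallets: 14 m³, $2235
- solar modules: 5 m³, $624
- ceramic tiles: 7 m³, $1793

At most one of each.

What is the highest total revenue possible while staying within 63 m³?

Filling by ratio: printed materials + steel fittings + auto components + glassware cases + plastic granulate + ceramic tiles for 12188, with 3 m³ left unused.
Dropping auto components and plastic granulate frees 10 m³; slotting in pipe sections (13 m³) lifts the total to 12321 at 63 m³.
Next best is printed materials + steel fittings + auto components + glassware cases + solar modules + ceramic tiles at 12260 (61 m³) — short by 61.

12321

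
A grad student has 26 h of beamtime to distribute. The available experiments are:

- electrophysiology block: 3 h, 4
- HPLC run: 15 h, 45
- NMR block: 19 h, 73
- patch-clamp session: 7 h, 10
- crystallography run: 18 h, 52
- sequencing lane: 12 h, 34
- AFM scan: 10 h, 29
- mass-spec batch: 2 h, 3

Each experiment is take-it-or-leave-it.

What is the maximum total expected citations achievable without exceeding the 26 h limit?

83

Filling by ratio: electrophysiology block + NMR block + mass-spec batch for 80, with 2 h left unused.
The 5 h tied up in electrophysiology block and mass-spec batch is better spent on patch-clamp session — total rises to 83 (26 h).
That's the maximum — no swap from here does better than 83.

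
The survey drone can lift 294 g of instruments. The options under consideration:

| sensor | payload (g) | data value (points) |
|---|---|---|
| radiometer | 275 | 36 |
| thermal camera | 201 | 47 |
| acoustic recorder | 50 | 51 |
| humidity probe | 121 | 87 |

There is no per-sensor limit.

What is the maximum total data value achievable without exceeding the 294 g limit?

255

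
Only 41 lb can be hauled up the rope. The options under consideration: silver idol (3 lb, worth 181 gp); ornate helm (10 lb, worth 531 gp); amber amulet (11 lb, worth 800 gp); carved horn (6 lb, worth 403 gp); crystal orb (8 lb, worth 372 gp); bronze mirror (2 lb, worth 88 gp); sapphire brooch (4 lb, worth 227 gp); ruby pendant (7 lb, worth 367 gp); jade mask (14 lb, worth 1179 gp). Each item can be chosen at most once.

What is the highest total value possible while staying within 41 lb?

Ranking by ratio (value/lb): jade mask 84.21, amber amulet 72.73, carved horn 67.17, silver idol 60.33.
The ratio heuristic lands on silver idol + amber amulet + carved horn + bronze mirror + sapphire brooch + jade mask (2878) but leaves 1 lb idle.
Dropping bronze mirror and sapphire brooch frees 6 lb; slotting in ruby pendant (7 lb) lifts the total to 2930 at 41 lb.

2930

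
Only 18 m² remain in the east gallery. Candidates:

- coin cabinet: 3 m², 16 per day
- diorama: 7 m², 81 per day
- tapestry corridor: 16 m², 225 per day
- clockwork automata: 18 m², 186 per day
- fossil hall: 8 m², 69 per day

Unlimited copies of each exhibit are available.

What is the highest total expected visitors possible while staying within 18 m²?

The ratio ordering already packs tightly: tapestry corridor, 16 m², 225.
That's the maximum — no swap from here does better than 225.

225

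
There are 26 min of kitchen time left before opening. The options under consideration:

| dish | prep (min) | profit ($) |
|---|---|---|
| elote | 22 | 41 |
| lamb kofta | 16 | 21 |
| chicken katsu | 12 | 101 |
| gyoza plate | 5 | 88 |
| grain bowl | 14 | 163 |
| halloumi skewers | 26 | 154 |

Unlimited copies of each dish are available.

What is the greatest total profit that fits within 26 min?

440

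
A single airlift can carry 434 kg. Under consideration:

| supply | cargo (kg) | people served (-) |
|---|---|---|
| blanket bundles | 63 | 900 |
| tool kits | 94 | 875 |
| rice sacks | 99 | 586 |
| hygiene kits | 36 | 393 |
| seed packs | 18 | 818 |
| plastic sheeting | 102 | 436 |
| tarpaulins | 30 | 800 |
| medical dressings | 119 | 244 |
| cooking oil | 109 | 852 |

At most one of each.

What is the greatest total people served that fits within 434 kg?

4831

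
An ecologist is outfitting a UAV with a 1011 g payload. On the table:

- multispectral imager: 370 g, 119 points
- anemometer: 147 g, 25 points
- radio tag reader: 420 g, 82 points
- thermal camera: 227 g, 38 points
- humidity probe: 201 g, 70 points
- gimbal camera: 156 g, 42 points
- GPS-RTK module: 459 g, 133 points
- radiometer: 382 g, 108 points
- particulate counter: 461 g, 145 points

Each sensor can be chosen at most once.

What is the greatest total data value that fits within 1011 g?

306

By data value per g: humidity probe 0.35, multispectral imager 0.32, particulate counter 0.31 lead.
Filling by ratio: multispectral imager + humidity probe + radiometer for 297, with 58 g left unused.
Replace humidity probe and radiometer with gimbal camera + particulate counter: the trade gains 9 net, giving 306 at 987 g.
Every other selection either busts 1011 g or fails to beat 306.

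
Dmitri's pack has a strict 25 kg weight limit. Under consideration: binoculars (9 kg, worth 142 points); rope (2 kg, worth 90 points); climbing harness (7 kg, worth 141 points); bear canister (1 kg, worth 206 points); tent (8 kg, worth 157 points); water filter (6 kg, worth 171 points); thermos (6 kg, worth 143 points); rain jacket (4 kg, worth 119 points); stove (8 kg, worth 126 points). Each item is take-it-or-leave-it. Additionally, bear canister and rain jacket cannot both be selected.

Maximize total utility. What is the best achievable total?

Rope + bear canister + tent + water filter + thermos uses 23 of the 25 kg and totals 767.
Runner-up rope + climbing harness + bear canister + tent + water filter tops out at 765.

767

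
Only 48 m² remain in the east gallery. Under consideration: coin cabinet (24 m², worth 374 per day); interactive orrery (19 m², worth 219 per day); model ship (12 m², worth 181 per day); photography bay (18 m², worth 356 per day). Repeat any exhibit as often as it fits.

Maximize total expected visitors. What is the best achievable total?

The ratio ordering already packs tightly: model ship + 2×photography bay, 48 m², 893.
That's the maximum — no swap from here does better than 893.

893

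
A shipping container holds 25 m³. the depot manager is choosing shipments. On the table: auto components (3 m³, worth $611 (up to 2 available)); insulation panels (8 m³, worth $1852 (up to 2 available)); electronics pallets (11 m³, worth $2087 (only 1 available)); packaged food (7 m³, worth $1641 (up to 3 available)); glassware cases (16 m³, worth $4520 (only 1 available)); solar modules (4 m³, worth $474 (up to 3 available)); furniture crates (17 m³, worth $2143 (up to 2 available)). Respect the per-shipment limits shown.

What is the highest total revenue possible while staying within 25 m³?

The ratio heuristic lands on packaged food + glassware cases (6161) but leaves 2 m³ idle.
Dropping packaged food frees 7 m³; slotting in insulation panels (8 m³) lifts the total to 6372 at 24 m³.
The spare 1 m³ is too small for any remaining shipment, and no exchange beats 6372.

6372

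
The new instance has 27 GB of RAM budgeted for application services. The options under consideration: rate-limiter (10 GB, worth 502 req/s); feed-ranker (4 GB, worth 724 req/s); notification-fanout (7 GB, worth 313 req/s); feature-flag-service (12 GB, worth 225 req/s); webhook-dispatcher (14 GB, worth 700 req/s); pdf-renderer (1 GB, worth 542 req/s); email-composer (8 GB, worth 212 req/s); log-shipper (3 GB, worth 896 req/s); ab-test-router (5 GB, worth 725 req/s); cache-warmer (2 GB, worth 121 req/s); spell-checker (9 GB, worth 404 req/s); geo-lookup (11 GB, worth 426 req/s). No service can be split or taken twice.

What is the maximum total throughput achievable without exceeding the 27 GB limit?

3587

The ratio heuristic lands on rate-limiter + feed-ranker + pdf-renderer + log-shipper + ab-test-router + cache-warmer (3510) but leaves 2 GB idle.
Replace rate-limiter and cache-warmer with webhook-dispatcher: the trade gains 77 net, giving 3587 at 27 GB.
Every other selection either busts 27 GB or fails to beat 3587.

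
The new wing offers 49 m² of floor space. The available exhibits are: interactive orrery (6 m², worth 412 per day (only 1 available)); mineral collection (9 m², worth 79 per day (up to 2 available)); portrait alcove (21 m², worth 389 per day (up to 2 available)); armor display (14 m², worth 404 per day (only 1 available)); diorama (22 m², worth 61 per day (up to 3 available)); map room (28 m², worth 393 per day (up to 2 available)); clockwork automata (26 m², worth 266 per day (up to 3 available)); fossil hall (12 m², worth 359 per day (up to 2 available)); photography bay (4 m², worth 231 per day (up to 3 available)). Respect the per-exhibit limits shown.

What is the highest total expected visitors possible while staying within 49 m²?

1868

Taking the top-ratio exhibits first gives interactive orrery + 2×fossil hall + 3×photography bay for 1823 (42 m²).
Dropping fossil hall frees 12 m²; slotting in armor display (14 m²) lifts the total to 1868 at 44 m².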